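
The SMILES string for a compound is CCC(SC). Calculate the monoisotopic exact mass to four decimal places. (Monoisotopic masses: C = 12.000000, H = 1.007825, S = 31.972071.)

90.0503

Atom tally by fragment:
  CH3 → C:1 H:3
  CH2 → C:1 H:2
  CH2SCH3 → C:2 H:5 S:1
Element totals:
  C: 4
  H: 10
  S: 1
Molecular formula: C4H10S.
  M = 4(12.0) + 10(1.007825) + 31.972071
    = 48.000000 + 10.078250 + 31.972071 = 90.050321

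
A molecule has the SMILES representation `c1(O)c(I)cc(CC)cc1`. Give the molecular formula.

C8H9IO

Atom tally by fragment:
  benzene ring core → C:6 H:6
  (− 3 ring H displaced by substituents)
  + OH → O:1 H:1
  + I → I:1
  + C2H5 → C:2 H:5
Element totals:
  C: 8
  H: 9
  I: 1
  O: 1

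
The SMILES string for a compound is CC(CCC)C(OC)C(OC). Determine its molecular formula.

Atom tally by fragment:
  CH3 → C:1 H:3
  CH(CH2CH2CH3) → C:4 H:8
  CH(OCH3) → C:2 H:4 O:1
  CH2OCH3 → C:2 H:5 O:1
Element totals:
  C: 9
  H: 20
  O: 2

C9H20O2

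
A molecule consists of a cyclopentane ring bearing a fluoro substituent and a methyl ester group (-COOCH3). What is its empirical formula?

C7H11FO2

Atom tally by fragment:
  cyclopentane ring core → C:5 H:10
  (− 2 ring H displaced by substituents)
  + F → F:1
  + COOCH3 → C:2 H:3 O:2
Element totals:
  C: 7
  H: 11
  F: 1
  O: 2
Molecular formula: C7H11FO2.
gcd of subscripts (7, 1, 11, 2) = 1, so the empirical formula equals the molecular formula.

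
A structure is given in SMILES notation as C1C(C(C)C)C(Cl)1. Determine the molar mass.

Atom tally by fragment:
  cyclopropane ring core → C:3 H:6
  (− 2 ring H displaced by substituents)
  + CH(CH3)2 → C:3 H:7
  + Cl → Cl:1
Element totals:
  C: 6
  H: 11
  Cl: 1
Molecular formula: C6H11Cl.
  M = 6(12.011) + 11(1.008) + 35.45
    = 72.066 + 11.088 + 35.450 = 118.604

118.60 g/mol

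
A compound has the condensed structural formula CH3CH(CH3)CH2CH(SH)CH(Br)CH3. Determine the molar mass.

211.16 g/mol

Element totals:
  C: 7
  H: 15
  Br: 1
  S: 1
Molecular formula: C7H15BrS.
  M = 7(12.011) + 15(1.008) + 79.904 + 32.06
    = 84.077 + 15.120 + 79.904 + 32.060 = 211.161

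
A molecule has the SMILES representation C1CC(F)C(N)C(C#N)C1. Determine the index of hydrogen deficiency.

Atom tally by fragment:
  cyclohexane ring core → C:6 H:12
  (− 3 ring H displaced by substituents)
  + F → F:1
  + NH2 → N:1 H:2
  + CN → C:1 N:1
Element totals:
  C: 7
  H: 11
  F: 1
  N: 2
Molecular formula: C7H11FN2.
DoU = (2C + 2 + N − H − X) / 2 = (2·7 + 2 + 2 − 11 − 1) / 2 = 3.

3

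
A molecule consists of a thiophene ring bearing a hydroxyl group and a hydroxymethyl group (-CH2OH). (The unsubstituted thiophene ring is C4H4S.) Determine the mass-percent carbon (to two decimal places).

Atom tally by fragment:
  thiophene ring core → C:4 H:4 S:1
  (− 2 ring H displaced by substituents)
  + OH → O:1 H:1
  + CH2OH → C:1 H:3 O:1
Element totals:
  C: 5
  H: 6
  O: 2
  S: 1
Molecular formula: C5H6O2S.
Molar mass = 130.161 g/mol.
Mass from C: 5 × 12.011 = 60.055 g/mol.
%C = 60.055 / 130.161 × 100 = 46.14%.

46.14%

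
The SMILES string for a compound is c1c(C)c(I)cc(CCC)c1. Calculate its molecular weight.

Atom tally by fragment:
  benzene ring core → C:6 H:6
  (− 3 ring H displaced by substituents)
  + CH3 → C:1 H:3
  + I → I:1
  + CH2CH2CH3 → C:3 H:7
Element totals:
  C: 10
  H: 13
  I: 1
Molecular formula: C10H13I.
  M = 10(12.011) + 13(1.008) + 126.904
    = 120.110 + 13.104 + 126.904 = 260.118

260.12 g/mol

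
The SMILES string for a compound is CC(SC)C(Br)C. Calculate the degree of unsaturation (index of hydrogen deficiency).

Atom tally by fragment:
  CH3 → C:1 H:3
  CH(SCH3) → C:2 H:4 S:1
  CH(Br) → C:1 H:1 Br:1
  CH3 → C:1 H:3
Element totals:
  C: 5
  H: 11
  Br: 1
  S: 1
Molecular formula: C5H11BrS.
DoU = (2C + 2 + N − H − X) / 2 = (2·5 + 2 + 0 − 11 − 1) / 2 = 0.

0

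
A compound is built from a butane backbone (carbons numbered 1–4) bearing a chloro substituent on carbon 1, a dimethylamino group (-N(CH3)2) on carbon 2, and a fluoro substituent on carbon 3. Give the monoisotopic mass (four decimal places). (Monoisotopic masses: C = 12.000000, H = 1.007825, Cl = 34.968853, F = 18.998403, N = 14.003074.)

153.0721

Atom tally by fragment:
  ClCH2 → C:1 H:2 Cl:1
  CH(N(CH3)2) → C:3 H:7 N:1
  CH(F) → C:1 H:1 F:1
  CH3 → C:1 H:3
Element totals:
  C: 6
  H: 13
  Cl: 1
  F: 1
  N: 1
Molecular formula: C6H13ClFN.
  M = 6(12.0) + 13(1.007825) + 34.968853 + 18.998403 + 14.003074
    = 72.000000 + 13.101725 + 34.968853 + 18.998403 + 14.003074 = 153.072055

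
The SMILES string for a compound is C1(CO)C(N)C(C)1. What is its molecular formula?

Atom tally by fragment:
  cyclopropane ring core → C:3 H:6
  (− 3 ring H displaced by substituents)
  + CH2OH → C:1 H:3 O:1
  + NH2 → N:1 H:2
  + CH3 → C:1 H:3
Element totals:
  C: 5
  H: 11
  N: 1
  O: 1

C5H11NO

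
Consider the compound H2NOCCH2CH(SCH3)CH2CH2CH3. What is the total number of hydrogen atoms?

15

Atom tally by fragment:
  H2NOCCH2 → C:2 H:4 O:1 N:1
  CH(SCH3) → C:2 H:4 S:1
  CH2 → C:1 H:2
  CH2 → C:1 H:2
  CH3 → C:1 H:3
Element totals:
  C: 7
  H: 15
  N: 1
  O: 1
  S: 1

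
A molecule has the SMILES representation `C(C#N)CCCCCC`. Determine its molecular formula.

Atom tally by fragment:
  NCCH2 → C:2 H:2 N:1
  CH2 → C:1 H:2
  CH2 → C:1 H:2
  CH2 → C:1 H:2
  CH2 → C:1 H:2
  CH2 → C:1 H:2
  CH3 → C:1 H:3
Element totals:
  C: 8
  H: 15
  N: 1

C8H15N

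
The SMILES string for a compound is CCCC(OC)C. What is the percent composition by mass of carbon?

70.53%

Atom tally by fragment:
  CH3 → C:1 H:3
  CH2 → C:1 H:2
  CH2 → C:1 H:2
  CH(OCH3) → C:2 H:4 O:1
  CH3 → C:1 H:3
Element totals:
  C: 6
  H: 14
  O: 1
Molecular formula: C6H14O.
Molar mass = 102.177 g/mol.
Mass from C: 6 × 12.011 = 72.066 g/mol.
%C = 72.066 / 102.177 × 100 = 70.53%.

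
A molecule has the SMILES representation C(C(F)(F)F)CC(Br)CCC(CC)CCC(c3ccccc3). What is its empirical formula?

C18H26BrF3

Atom tally by fragment:
  F3CCH2 → C:2 H:2 F:3
  CH2 → C:1 H:2
  CH(Br) → C:1 H:1 Br:1
  CH2 → C:1 H:2
  CH2 → C:1 H:2
  CH(C2H5) → C:3 H:6
  CH2 → C:1 H:2
  CH2 → C:1 H:2
  CH2C6H5 → C:7 H:7
Element totals:
  C: 18
  H: 26
  Br: 1
  F: 3
Molecular formula: C18H26BrF3.
gcd of subscripts (1, 18, 3, 26) = 1, so the empirical formula equals the molecular formula.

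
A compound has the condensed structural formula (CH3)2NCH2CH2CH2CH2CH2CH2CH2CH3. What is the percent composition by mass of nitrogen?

8.90%

Atom tally by fragment:
  (CH3)2NCH2 → C:3 H:8 N:1
  CH2 → C:1 H:2
  CH2 → C:1 H:2
  CH2 → C:1 H:2
  CH2 → C:1 H:2
  CH2 → C:1 H:2
  CH2 → C:1 H:2
  CH3 → C:1 H:3
Element totals:
  C: 10
  H: 23
  N: 1
Molecular formula: C10H23N.
Molar mass = 157.301 g/mol.
Mass from N: 1 × 14.007 = 14.007 g/mol.
%N = 14.007 / 157.301 × 100 = 8.90%.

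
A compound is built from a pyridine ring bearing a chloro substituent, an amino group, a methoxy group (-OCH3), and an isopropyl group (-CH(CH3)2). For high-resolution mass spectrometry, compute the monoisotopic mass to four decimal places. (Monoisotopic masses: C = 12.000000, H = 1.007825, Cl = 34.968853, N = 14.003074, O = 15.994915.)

200.0716

Atom tally by fragment:
  pyridine ring core → C:5 H:5 N:1
  (− 4 ring H displaced by substituents)
  + Cl → Cl:1
  + NH2 → N:1 H:2
  + OCH3 → C:1 H:3 O:1
  + CH(CH3)2 → C:3 H:7
Element totals:
  C: 9
  H: 13
  Cl: 1
  N: 2
  O: 1
Molecular formula: C9H13ClN2O.
  M = 9(12.0) + 13(1.007825) + 34.968853 + 2(14.003074) + 15.994915
    = 108.000000 + 13.101725 + 34.968853 + 28.006148 + 15.994915 = 200.071641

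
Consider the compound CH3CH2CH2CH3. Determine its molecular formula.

C4H10

Element totals:
  C: 4
  H: 10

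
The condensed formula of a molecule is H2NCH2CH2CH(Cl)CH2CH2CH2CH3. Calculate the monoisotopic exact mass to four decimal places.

149.0971

Element totals:
  C: 7
  H: 16
  Cl: 1
  N: 1
Molecular formula: C7H16ClN.
  M = 7(12.0) + 16(1.007825) + 34.968853 + 14.003074
    = 84.000000 + 16.125200 + 34.968853 + 14.003074 = 149.097127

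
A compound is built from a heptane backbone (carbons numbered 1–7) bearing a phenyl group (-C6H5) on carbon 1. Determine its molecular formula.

Atom tally by fragment:
  C6H5CH2 → C:7 H:7
  CH2 → C:1 H:2
  CH2 → C:1 H:2
  CH2 → C:1 H:2
  CH2 → C:1 H:2
  CH2 → C:1 H:2
  CH3 → C:1 H:3
Element totals:
  C: 13
  H: 20

C13H20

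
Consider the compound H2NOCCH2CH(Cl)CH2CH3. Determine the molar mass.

135.59 g/mol

Atom tally by fragment:
  H2NOCCH2 → C:2 H:4 O:1 N:1
  CH(Cl) → C:1 H:1 Cl:1
  CH2 → C:1 H:2
  CH3 → C:1 H:3
Element totals:
  C: 5
  H: 10
  Cl: 1
  N: 1
  O: 1
Molecular formula: C5H10ClNO.
  M = 5(12.011) + 10(1.008) + 35.45 + 14.007 + 15.999
    = 60.055 + 10.080 + 35.450 + 14.007 + 15.999 = 135.591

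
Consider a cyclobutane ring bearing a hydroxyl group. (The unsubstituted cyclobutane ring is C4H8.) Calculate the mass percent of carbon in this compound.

66.63%

Atom tally by fragment:
  cyclobutane ring core → C:4 H:8
  (− 1 ring H displaced by substituents)
  + OH → O:1 H:1
Element totals:
  C: 4
  H: 8
  O: 1
Molecular formula: C4H8O.
Molar mass = 72.107 g/mol.
Mass from C: 4 × 12.011 = 48.044 g/mol.
%C = 48.044 / 72.107 × 100 = 66.63%.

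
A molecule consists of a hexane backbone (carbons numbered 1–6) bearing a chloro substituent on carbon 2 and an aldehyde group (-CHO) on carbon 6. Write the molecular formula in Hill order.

C7H13ClO

Atom tally by fragment:
  CH3 → C:1 H:3
  CH(Cl) → C:1 H:1 Cl:1
  CH2 → C:1 H:2
  CH2 → C:1 H:2
  CH2 → C:1 H:2
  CH2CHO → C:2 H:3 O:1
Element totals:
  C: 7
  H: 13
  Cl: 1
  O: 1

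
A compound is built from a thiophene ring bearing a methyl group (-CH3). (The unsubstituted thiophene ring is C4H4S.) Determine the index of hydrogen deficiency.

3

Atom tally by fragment:
  thiophene ring core → C:4 H:4 S:1
  (− 1 ring H displaced by substituents)
  + CH3 → C:1 H:3
Element totals:
  C: 5
  H: 6
  S: 1
Molecular formula: C5H6S.
DoU = (2C + 2 + N − H − X) / 2 = (2·5 + 2 + 0 − 6 − 0) / 2 = 3.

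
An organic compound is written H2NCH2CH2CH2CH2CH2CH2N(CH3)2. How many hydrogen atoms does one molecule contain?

20

Atom tally by fragment:
  H2NCH2 → C:1 H:4 N:1
  CH2 → C:1 H:2
  CH2 → C:1 H:2
  CH2 → C:1 H:2
  CH2 → C:1 H:2
  CH2N(CH3)2 → C:3 H:8 N:1
Element totals:
  C: 8
  H: 20
  N: 2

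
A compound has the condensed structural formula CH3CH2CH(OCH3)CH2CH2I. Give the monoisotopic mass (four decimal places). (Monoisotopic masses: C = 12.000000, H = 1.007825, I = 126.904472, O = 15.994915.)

Atom tally by fragment:
  CH3 → C:1 H:3
  CH2 → C:1 H:2
  CH(OCH3) → C:2 H:4 O:1
  CH2 → C:1 H:2
  CH2I → C:1 H:2 I:1
Element totals:
  C: 6
  H: 13
  I: 1
  O: 1
Molecular formula: C6H13IO.
  M = 6(12.0) + 13(1.007825) + 126.904472 + 15.994915
    = 72.000000 + 13.101725 + 126.904472 + 15.994915 = 228.001112

228.0011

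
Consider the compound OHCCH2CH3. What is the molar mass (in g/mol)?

Atom tally by fragment:
  OHCCH2 → C:2 H:3 O:1
  CH3 → C:1 H:3
Element totals:
  C: 3
  H: 6
  O: 1
Molecular formula: C3H6O.
  M = 3(12.011) + 6(1.008) + 15.999
    = 36.033 + 6.048 + 15.999 = 58.080

58.08 g/mol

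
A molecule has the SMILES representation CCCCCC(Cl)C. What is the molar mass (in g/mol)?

134.65 g/mol

Atom tally by fragment:
  CH3 → C:1 H:3
  CH2 → C:1 H:2
  CH2 → C:1 H:2
  CH2 → C:1 H:2
  CH2 → C:1 H:2
  CH(Cl) → C:1 H:1 Cl:1
  CH3 → C:1 H:3
Element totals:
  C: 7
  H: 15
  Cl: 1
Molecular formula: C7H15Cl.
  M = 7(12.011) + 15(1.008) + 35.45
    = 84.077 + 15.120 + 35.450 = 134.647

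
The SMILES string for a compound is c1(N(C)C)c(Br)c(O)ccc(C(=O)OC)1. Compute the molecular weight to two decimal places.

Atom tally by fragment:
  benzene ring core → C:6 H:6
  (− 4 ring H displaced by substituents)
  + N(CH3)2 → N:1 C:2 H:6
  + Br → Br:1
  + OH → O:1 H:1
  + COOCH3 → C:2 H:3 O:2
Element totals:
  C: 10
  H: 12
  Br: 1
  N: 1
  O: 3
Molecular formula: C10H12BrNO3.
  M = 10(12.011) + 12(1.008) + 79.904 + 14.007 + 3(15.999)
    = 120.110 + 12.096 + 79.904 + 14.007 + 47.997 = 274.114

274.11 g/mol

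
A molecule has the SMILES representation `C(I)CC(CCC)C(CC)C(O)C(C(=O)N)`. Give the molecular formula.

Atom tally by fragment:
  ICH2 → C:1 H:2 I:1
  CH2 → C:1 H:2
  CH(CH2CH2CH3) → C:4 H:8
  CH(C2H5) → C:3 H:6
  CH(OH) → C:1 H:2 O:1
  CH2CONH2 → C:2 H:4 O:1 N:1
Element totals:
  C: 12
  H: 24
  I: 1
  N: 1
  O: 2

C12H24INO2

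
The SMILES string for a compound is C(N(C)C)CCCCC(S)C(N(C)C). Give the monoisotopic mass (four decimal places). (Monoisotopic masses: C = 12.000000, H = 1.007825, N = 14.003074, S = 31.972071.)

Atom tally by fragment:
  (CH3)2NCH2 → C:3 H:8 N:1
  CH2 → C:1 H:2
  CH2 → C:1 H:2
  CH2 → C:1 H:2
  CH2 → C:1 H:2
  CH(SH) → C:1 H:2 S:1
  CH2N(CH3)2 → C:3 H:8 N:1
Element totals:
  C: 11
  H: 26
  N: 2
  S: 1
Molecular formula: C11H26N2S.
  M = 11(12.0) + 26(1.007825) + 2(14.003074) + 31.972071
    = 132.000000 + 26.203450 + 28.006148 + 31.972071 = 218.181669

218.1817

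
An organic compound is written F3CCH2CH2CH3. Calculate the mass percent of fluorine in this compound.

Atom tally by fragment:
  F3CCH2 → C:2 H:2 F:3
  CH2 → C:1 H:2
  CH3 → C:1 H:3
Element totals:
  C: 4
  H: 7
  F: 3
Molecular formula: C4H7F3.
Molar mass = 112.094 g/mol.
Mass from F: 3 × 18.998 = 56.994 g/mol.
%F = 56.994 / 112.094 × 100 = 50.84%.

50.84%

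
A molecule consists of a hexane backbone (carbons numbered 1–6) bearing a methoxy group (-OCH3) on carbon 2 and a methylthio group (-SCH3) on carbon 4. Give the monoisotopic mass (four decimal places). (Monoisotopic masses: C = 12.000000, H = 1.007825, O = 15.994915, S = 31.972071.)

162.1078

Atom tally by fragment:
  CH3 → C:1 H:3
  CH(OCH3) → C:2 H:4 O:1
  CH2 → C:1 H:2
  CH(SCH3) → C:2 H:4 S:1
  CH2 → C:1 H:2
  CH3 → C:1 H:3
Element totals:
  C: 8
  H: 18
  O: 1
  S: 1
Molecular formula: C8H18OS.
  M = 8(12.0) + 18(1.007825) + 15.994915 + 31.972071
    = 96.000000 + 18.140850 + 15.994915 + 31.972071 = 162.107836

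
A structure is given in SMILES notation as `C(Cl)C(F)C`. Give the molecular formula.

C3H6ClF

Atom tally by fragment:
  ClCH2 → C:1 H:2 Cl:1
  CH(F) → C:1 H:1 F:1
  CH3 → C:1 H:3
Element totals:
  C: 3
  H: 6
  Cl: 1
  F: 1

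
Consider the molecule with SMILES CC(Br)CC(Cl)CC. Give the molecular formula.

Atom tally by fragment:
  CH3 → C:1 H:3
  CH(Br) → C:1 H:1 Br:1
  CH2 → C:1 H:2
  CH(Cl) → C:1 H:1 Cl:1
  CH2 → C:1 H:2
  CH3 → C:1 H:3
Element totals:
  C: 6
  H: 12
  Br: 1
  Cl: 1

C6H12BrCl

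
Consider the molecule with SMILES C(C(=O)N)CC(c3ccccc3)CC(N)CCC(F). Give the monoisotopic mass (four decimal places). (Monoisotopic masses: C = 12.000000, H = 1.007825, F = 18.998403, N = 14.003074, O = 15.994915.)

Atom tally by fragment:
  H2NOCCH2 → C:2 H:4 O:1 N:1
  CH2 → C:1 H:2
  CH(C6H5) → C:7 H:6
  CH2 → C:1 H:2
  CH(NH2) → C:1 H:3 N:1
  CH2 → C:1 H:2
  CH2 → C:1 H:2
  CH2F → C:1 H:2 F:1
Element totals:
  C: 15
  H: 23
  F: 1
  N: 2
  O: 1
Molecular formula: C15H23FN2O.
  M = 15(12.0) + 23(1.007825) + 18.998403 + 2(14.003074) + 15.994915
    = 180.000000 + 23.179975 + 18.998403 + 28.006148 + 15.994915 = 266.179441

266.1794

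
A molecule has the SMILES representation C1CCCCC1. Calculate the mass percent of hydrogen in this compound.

Atom tally by fragment:
  cyclohexane ring core → C:6 H:12
Element totals:
  C: 6
  H: 12
Molecular formula: C6H12.
Molar mass = 84.162 g/mol.
Mass from H: 12 × 1.008 = 12.096 g/mol.
%H = 12.096 / 84.162 × 100 = 14.37%.

14.37%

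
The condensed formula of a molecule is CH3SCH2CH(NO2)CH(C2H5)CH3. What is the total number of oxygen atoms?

2

Element totals:
  C: 7
  H: 15
  N: 1
  O: 2
  S: 1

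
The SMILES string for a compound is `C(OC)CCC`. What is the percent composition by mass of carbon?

68.13%

Atom tally by fragment:
  CH3OCH2 → C:2 H:5 O:1
  CH2 → C:1 H:2
  CH2 → C:1 H:2
  CH3 → C:1 H:3
Element totals:
  C: 5
  H: 12
  O: 1
Molecular formula: C5H12O.
Molar mass = 88.150 g/mol.
Mass from C: 5 × 12.011 = 60.055 g/mol.
%C = 60.055 / 88.150 × 100 = 68.13%.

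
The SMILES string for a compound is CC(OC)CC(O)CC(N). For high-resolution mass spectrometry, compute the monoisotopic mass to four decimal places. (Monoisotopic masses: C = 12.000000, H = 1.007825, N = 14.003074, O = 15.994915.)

Atom tally by fragment:
  CH3 → C:1 H:3
  CH(OCH3) → C:2 H:4 O:1
  CH2 → C:1 H:2
  CH(OH) → C:1 H:2 O:1
  CH2 → C:1 H:2
  CH2NH2 → C:1 H:4 N:1
Element totals:
  C: 7
  H: 17
  N: 1
  O: 2
Molecular formula: C7H17NO2.
  M = 7(12.0) + 17(1.007825) + 14.003074 + 2(15.994915)
    = 84.000000 + 17.133025 + 14.003074 + 31.989830 = 147.125929

147.1259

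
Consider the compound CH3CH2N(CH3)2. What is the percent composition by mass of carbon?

Element totals:
  C: 4
  H: 11
  N: 1
Molecular formula: C4H11N.
Molar mass = 73.139 g/mol.
Mass from C: 4 × 12.011 = 48.044 g/mol.
%C = 48.044 / 73.139 × 100 = 65.69%.

65.69%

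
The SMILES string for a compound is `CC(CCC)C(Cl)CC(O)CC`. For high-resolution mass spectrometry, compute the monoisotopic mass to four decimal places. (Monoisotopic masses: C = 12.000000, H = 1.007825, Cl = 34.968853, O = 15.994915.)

Atom tally by fragment:
  CH3 → C:1 H:3
  CH(CH2CH2CH3) → C:4 H:8
  CH(Cl) → C:1 H:1 Cl:1
  CH2 → C:1 H:2
  CH(OH) → C:1 H:2 O:1
  CH2 → C:1 H:2
  CH3 → C:1 H:3
Element totals:
  C: 10
  H: 21
  Cl: 1
  O: 1
Molecular formula: C10H21ClO.
  M = 10(12.0) + 21(1.007825) + 34.968853 + 15.994915
    = 120.000000 + 21.164325 + 34.968853 + 15.994915 = 192.128093

192.1281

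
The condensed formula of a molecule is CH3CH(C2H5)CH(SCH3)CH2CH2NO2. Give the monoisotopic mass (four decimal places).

191.0980

Atom tally by fragment:
  CH3 → C:1 H:3
  CH(C2H5) → C:3 H:6
  CH(SCH3) → C:2 H:4 S:1
  CH2 → C:1 H:2
  CH2NO2 → C:1 H:2 N:1 O:2
Element totals:
  C: 8
  H: 17
  N: 1
  O: 2
  S: 1
Molecular formula: C8H17NO2S.
  M = 8(12.0) + 17(1.007825) + 14.003074 + 2(15.994915) + 31.972071
    = 96.000000 + 17.133025 + 14.003074 + 31.989830 + 31.972071 = 191.098000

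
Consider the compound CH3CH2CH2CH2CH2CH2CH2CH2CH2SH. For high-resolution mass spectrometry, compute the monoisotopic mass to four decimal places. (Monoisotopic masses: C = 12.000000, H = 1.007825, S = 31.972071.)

160.1286

Atom tally by fragment:
  CH3 → C:1 H:3
  CH2 → C:1 H:2
  CH2 → C:1 H:2
  CH2 → C:1 H:2
  CH2 → C:1 H:2
  CH2 → C:1 H:2
  CH2 → C:1 H:2
  CH2 → C:1 H:2
  CH2SH → C:1 H:3 S:1
Element totals:
  C: 9
  H: 20
  S: 1
Molecular formula: C9H20S.
  M = 9(12.0) + 20(1.007825) + 31.972071
    = 108.000000 + 20.156500 + 31.972071 = 160.128571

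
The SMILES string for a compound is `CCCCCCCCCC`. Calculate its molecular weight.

Atom tally by fragment:
  CH3 → C:1 H:3
  CH2 → C:1 H:2
  CH2 → C:1 H:2
  CH2 → C:1 H:2
  CH2 → C:1 H:2
  CH2 → C:1 H:2
  CH2 → C:1 H:2
  CH2 → C:1 H:2
  CH2 → C:1 H:2
  CH3 → C:1 H:3
Element totals:
  C: 10
  H: 22
Molecular formula: C10H22.
  M = 10(12.011) + 22(1.008)
    = 120.110 + 22.176 = 142.286

142.29 g/mol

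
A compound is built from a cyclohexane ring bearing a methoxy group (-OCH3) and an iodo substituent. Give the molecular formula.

Atom tally by fragment:
  cyclohexane ring core → C:6 H:12
  (− 2 ring H displaced by substituents)
  + OCH3 → C:1 H:3 O:1
  + I → I:1
Element totals:
  C: 7
  H: 13
  I: 1
  O: 1

C7H13IO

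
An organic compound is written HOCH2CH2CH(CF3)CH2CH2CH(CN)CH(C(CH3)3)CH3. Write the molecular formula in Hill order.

C14H24F3NO

Atom tally by fragment:
  HOCH2CH2 → C:2 H:5 O:1
  CH(CF3) → C:2 H:1 F:3
  CH2 → C:1 H:2
  CH2 → C:1 H:2
  CH(CN) → C:2 H:1 N:1
  CH(C(CH3)3) → C:5 H:10
  CH3 → C:1 H:3
Element totals:
  C: 14
  H: 24
  F: 3
  N: 1
  O: 1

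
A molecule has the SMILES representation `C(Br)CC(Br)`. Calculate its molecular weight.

Atom tally by fragment:
  BrCH2 → C:1 H:2 Br:1
  CH2 → C:1 H:2
  CH2Br → C:1 H:2 Br:1
Element totals:
  C: 3
  H: 6
  Br: 2
Molecular formula: C3H6Br2.
  M = 3(12.011) + 6(1.008) + 2(79.904)
    = 36.033 + 6.048 + 159.808 = 201.889

201.89 g/mol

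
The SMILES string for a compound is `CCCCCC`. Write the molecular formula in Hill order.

Atom tally by fragment:
  CH3 → C:1 H:3
  CH2 → C:1 H:2
  CH2 → C:1 H:2
  CH2 → C:1 H:2
  CH2 → C:1 H:2
  CH3 → C:1 H:3
Element totals:
  C: 6
  H: 14

C6H14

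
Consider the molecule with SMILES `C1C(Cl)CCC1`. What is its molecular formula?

C5H9Cl

Atom tally by fragment:
  cyclopentane ring core → C:5 H:10
  (− 1 ring H displaced by substituents)
  + Cl → Cl:1
Element totals:
  C: 5
  H: 9
  Cl: 1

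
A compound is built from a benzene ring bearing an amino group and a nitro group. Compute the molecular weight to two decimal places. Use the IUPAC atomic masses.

138.13 g/mol

Atom tally by fragment:
  benzene ring core → C:6 H:6
  (− 2 ring H displaced by substituents)
  + NH2 → N:1 H:2
  + NO2 → N:1 O:2
Element totals:
  C: 6
  H: 6
  N: 2
  O: 2
Molecular formula: C6H6N2O2.
  M = 6(12.011) + 6(1.008) + 2(14.007) + 2(15.999)
    = 72.066 + 6.048 + 28.014 + 31.998 = 138.126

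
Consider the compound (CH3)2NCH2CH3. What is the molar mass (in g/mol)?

73.14 g/mol

Element totals:
  C: 4
  H: 11
  N: 1
Molecular formula: C4H11N.
  M = 4(12.011) + 11(1.008) + 14.007
    = 48.044 + 11.088 + 14.007 = 73.139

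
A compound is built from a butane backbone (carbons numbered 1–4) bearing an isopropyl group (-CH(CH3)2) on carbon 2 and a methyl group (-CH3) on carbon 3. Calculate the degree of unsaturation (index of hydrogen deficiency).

0

Atom tally by fragment:
  CH3 → C:1 H:3
  CH(CH(CH3)2) → C:4 H:8
  CH(CH3) → C:2 H:4
  CH3 → C:1 H:3
Element totals:
  C: 8
  H: 18
Molecular formula: C8H18.
DoU = (2C + 2 + N − H − X) / 2 = (2·8 + 2 + 0 − 18 − 0) / 2 = 0.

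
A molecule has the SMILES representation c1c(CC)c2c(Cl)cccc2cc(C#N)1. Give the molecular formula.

C13H10ClN

Atom tally by fragment:
  naphthalene ring system core → C:10 H:8
  (− 3 ring H displaced by substituents)
  + C2H5 → C:2 H:5
  + Cl → Cl:1
  + CN → C:1 N:1
Element totals:
  C: 13
  H: 10
  Cl: 1
  N: 1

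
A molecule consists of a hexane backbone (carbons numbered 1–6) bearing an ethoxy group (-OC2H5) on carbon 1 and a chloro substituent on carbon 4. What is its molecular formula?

C8H17ClO

Atom tally by fragment:
  C2H5OCH2 → C:3 H:7 O:1
  CH2 → C:1 H:2
  CH2 → C:1 H:2
  CH(Cl) → C:1 H:1 Cl:1
  CH2 → C:1 H:2
  CH3 → C:1 H:3
Element totals:
  C: 8
  H: 17
  Cl: 1
  O: 1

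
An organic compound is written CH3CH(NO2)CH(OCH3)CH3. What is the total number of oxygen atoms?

3

Atom tally by fragment:
  CH3 → C:1 H:3
  CH(NO2) → C:1 H:1 N:1 O:2
  CH(OCH3) → C:2 H:4 O:1
  CH3 → C:1 H:3
Element totals:
  C: 5
  H: 11
  N: 1
  O: 3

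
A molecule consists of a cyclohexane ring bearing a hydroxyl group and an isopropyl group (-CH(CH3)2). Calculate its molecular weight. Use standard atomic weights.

Atom tally by fragment:
  cyclohexane ring core → C:6 H:12
  (− 2 ring H displaced by substituents)
  + OH → O:1 H:1
  + CH(CH3)2 → C:3 H:7
Element totals:
  C: 9
  H: 18
  O: 1
Molecular formula: C9H18O.
  M = 9(12.011) + 18(1.008) + 15.999
    = 108.099 + 18.144 + 15.999 = 142.242

142.24 g/mol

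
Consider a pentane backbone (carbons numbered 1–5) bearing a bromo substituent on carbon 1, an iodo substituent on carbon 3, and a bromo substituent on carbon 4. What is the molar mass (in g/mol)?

355.84 g/mol

Atom tally by fragment:
  BrCH2 → C:1 H:2 Br:1
  CH2 → C:1 H:2
  CH(I) → C:1 H:1 I:1
  CH(Br) → C:1 H:1 Br:1
  CH3 → C:1 H:3
Element totals:
  C: 5
  H: 9
  Br: 2
  I: 1
Molecular formula: C5H9Br2I.
  M = 5(12.011) + 9(1.008) + 2(79.904) + 126.904
    = 60.055 + 9.072 + 159.808 + 126.904 = 355.839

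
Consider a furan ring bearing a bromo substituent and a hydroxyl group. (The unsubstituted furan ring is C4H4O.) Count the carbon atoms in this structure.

Atom tally by fragment:
  furan ring core → C:4 H:4 O:1
  (− 2 ring H displaced by substituents)
  + Br → Br:1
  + OH → O:1 H:1
Element totals:
  C: 4
  H: 3
  Br: 1
  O: 2

4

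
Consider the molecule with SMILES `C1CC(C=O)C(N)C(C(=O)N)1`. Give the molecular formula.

C7H12N2O2

Atom tally by fragment:
  cyclopentane ring core → C:5 H:10
  (− 3 ring H displaced by substituents)
  + CHO → C:1 H:1 O:1
  + NH2 → N:1 H:2
  + CONH2 → C:1 H:2 O:1 N:1
Element totals:
  C: 7
  H: 12
  N: 2
  O: 2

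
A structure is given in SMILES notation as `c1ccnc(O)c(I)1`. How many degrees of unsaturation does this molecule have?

4

Atom tally by fragment:
  pyridine ring core → C:5 H:5 N:1
  (− 2 ring H displaced by substituents)
  + OH → O:1 H:1
  + I → I:1
Element totals:
  C: 5
  H: 4
  I: 1
  N: 1
  O: 1
Molecular formula: C5H4INO.
DoU = (2C + 2 + N − H − X) / 2 = (2·5 + 2 + 1 − 4 − 1) / 2 = 4.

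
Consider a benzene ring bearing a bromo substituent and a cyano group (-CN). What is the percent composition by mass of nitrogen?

Atom tally by fragment:
  benzene ring core → C:6 H:6
  (− 2 ring H displaced by substituents)
  + Br → Br:1
  + CN → C:1 N:1
Element totals:
  C: 7
  H: 4
  Br: 1
  N: 1
Molecular formula: C7H4BrN.
Molar mass = 182.020 g/mol.
Mass from N: 1 × 14.007 = 14.007 g/mol.
%N = 14.007 / 182.020 × 100 = 7.70%.

7.70%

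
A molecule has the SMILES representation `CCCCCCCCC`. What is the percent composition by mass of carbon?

Atom tally by fragment:
  CH3 → C:1 H:3
  CH2 → C:1 H:2
  CH2 → C:1 H:2
  CH2 → C:1 H:2
  CH2 → C:1 H:2
  CH2 → C:1 H:2
  CH2 → C:1 H:2
  CH2 → C:1 H:2
  CH3 → C:1 H:3
Element totals:
  C: 9
  H: 20
Molecular formula: C9H20.
Molar mass = 128.259 g/mol.
Mass from C: 9 × 12.011 = 108.099 g/mol.
%C = 108.099 / 128.259 × 100 = 84.28%.

84.28%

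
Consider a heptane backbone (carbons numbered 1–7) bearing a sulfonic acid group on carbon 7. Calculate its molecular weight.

180.26 g/mol

Atom tally by fragment:
  CH3 → C:1 H:3
  CH2 → C:1 H:2
  CH2 → C:1 H:2
  CH2 → C:1 H:2
  CH2 → C:1 H:2
  CH2 → C:1 H:2
  CH2SO3H → C:1 H:3 S:1 O:3
Element totals:
  C: 7
  H: 16
  O: 3
  S: 1
Molecular formula: C7H16O3S.
  M = 7(12.011) + 16(1.008) + 3(15.999) + 32.06
    = 84.077 + 16.128 + 47.997 + 32.060 = 180.262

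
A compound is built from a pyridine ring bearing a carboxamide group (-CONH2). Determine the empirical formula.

Atom tally by fragment:
  pyridine ring core → C:5 H:5 N:1
  (− 1 ring H displaced by substituents)
  + CONH2 → C:1 H:2 O:1 N:1
Element totals:
  C: 6
  H: 6
  N: 2
  O: 1
Molecular formula: C6H6N2O.
gcd of subscripts (6, 6, 2, 1) = 1, so the empirical formula equals the molecular formula.

C6H6N2O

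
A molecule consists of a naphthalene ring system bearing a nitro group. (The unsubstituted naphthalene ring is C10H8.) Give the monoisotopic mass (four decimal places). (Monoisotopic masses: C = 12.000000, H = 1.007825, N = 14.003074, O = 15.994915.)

173.0477

Atom tally by fragment:
  naphthalene ring system core → C:10 H:8
  (− 1 ring H displaced by substituents)
  + NO2 → N:1 O:2
Element totals:
  C: 10
  H: 7
  N: 1
  O: 2
Molecular formula: C10H7NO2.
  M = 10(12.0) + 7(1.007825) + 14.003074 + 2(15.994915)
    = 120.000000 + 7.054775 + 14.003074 + 31.989830 = 173.047679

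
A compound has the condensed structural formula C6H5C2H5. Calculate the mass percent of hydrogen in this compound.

9.49%

Atom tally by fragment:
  benzene ring core → C:6 H:6
  (− 1 ring H displaced by substituents)
  + C2H5 → C:2 H:5
Element totals:
  C: 8
  H: 10
Molecular formula: C8H10.
Molar mass = 106.168 g/mol.
Mass from H: 10 × 1.008 = 10.080 g/mol.
%H = 10.080 / 106.168 × 100 = 9.49%.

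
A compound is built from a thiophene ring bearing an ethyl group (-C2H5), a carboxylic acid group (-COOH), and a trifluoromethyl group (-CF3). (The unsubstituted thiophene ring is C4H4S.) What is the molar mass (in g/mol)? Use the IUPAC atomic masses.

224.20 g/mol

Atom tally by fragment:
  thiophene ring core → C:4 H:4 S:1
  (− 3 ring H displaced by substituents)
  + C2H5 → C:2 H:5
  + COOH → C:1 H:1 O:2
  + CF3 → C:1 F:3
Element totals:
  C: 8
  H: 7
  F: 3
  O: 2
  S: 1
Molecular formula: C8H7F3O2S.
  M = 8(12.011) + 7(1.008) + 3(18.998) + 2(15.999) + 32.06
    = 96.088 + 7.056 + 56.994 + 31.998 + 32.060 = 224.196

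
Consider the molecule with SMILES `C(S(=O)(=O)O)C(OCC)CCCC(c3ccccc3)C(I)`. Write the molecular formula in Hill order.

Atom tally by fragment:
  HO3SCH2 → C:1 H:3 S:1 O:3
  CH(OC2H5) → C:3 H:6 O:1
  CH2 → C:1 H:2
  CH2 → C:1 H:2
  CH2 → C:1 H:2
  CH(C6H5) → C:7 H:6
  CH2I → C:1 H:2 I:1
Element totals:
  C: 15
  H: 23
  I: 1
  O: 4
  S: 1

C15H23IO4S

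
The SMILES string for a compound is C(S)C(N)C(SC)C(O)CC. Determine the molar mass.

Atom tally by fragment:
  HSCH2 → C:1 H:3 S:1
  CH(NH2) → C:1 H:3 N:1
  CH(SCH3) → C:2 H:4 S:1
  CH(OH) → C:1 H:2 O:1
  CH2 → C:1 H:2
  CH3 → C:1 H:3
Element totals:
  C: 7
  H: 17
  N: 1
  O: 1
  S: 2
Molecular formula: C7H17NOS2.
  M = 7(12.011) + 17(1.008) + 14.007 + 15.999 + 2(32.06)
    = 84.077 + 17.136 + 14.007 + 15.999 + 64.120 = 195.339

195.34 g/mol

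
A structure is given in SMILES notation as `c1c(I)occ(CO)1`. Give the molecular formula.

C5H5IO2

Atom tally by fragment:
  furan ring core → C:4 H:4 O:1
  (− 2 ring H displaced by substituents)
  + I → I:1
  + CH2OH → C:1 H:3 O:1
Element totals:
  C: 5
  H: 5
  I: 1
  O: 2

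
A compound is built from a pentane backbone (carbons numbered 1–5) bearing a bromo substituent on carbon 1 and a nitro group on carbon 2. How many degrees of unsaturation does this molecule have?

Atom tally by fragment:
  BrCH2 → C:1 H:2 Br:1
  CH(NO2) → C:1 H:1 N:1 O:2
  CH2 → C:1 H:2
  CH2 → C:1 H:2
  CH3 → C:1 H:3
Element totals:
  C: 5
  H: 10
  Br: 1
  N: 1
  O: 2
Molecular formula: C5H10BrNO2.
DoU = (2C + 2 + N − H − X) / 2 = (2·5 + 2 + 1 − 10 − 1) / 2 = 1.

1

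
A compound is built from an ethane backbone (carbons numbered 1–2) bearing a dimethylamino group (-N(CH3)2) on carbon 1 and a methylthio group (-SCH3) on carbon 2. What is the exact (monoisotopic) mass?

Atom tally by fragment:
  (CH3)2NCH2 → C:3 H:8 N:1
  CH2SCH3 → C:2 H:5 S:1
Element totals:
  C: 5
  H: 13
  N: 1
  S: 1
Molecular formula: C5H13NS.
  M = 5(12.0) + 13(1.007825) + 14.003074 + 31.972071
    = 60.000000 + 13.101725 + 14.003074 + 31.972071 = 119.076870

119.0769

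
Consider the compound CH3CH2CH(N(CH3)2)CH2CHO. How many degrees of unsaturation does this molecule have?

1

Element totals:
  C: 7
  H: 15
  N: 1
  O: 1
Molecular formula: C7H15NO.
DoU = (2C + 2 + N − H − X) / 2 = (2·7 + 2 + 1 − 15 − 0) / 2 = 1.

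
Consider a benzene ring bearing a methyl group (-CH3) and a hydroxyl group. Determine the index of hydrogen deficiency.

Atom tally by fragment:
  benzene ring core → C:6 H:6
  (− 2 ring H displaced by substituents)
  + CH3 → C:1 H:3
  + OH → O:1 H:1
Element totals:
  C: 7
  H: 8
  O: 1
Molecular formula: C7H8O.
DoU = (2C + 2 + N − H − X) / 2 = (2·7 + 2 + 0 − 8 − 0) / 2 = 4.

4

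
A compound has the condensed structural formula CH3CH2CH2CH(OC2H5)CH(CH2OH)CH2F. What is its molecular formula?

C9H19FO2

Element totals:
  C: 9
  H: 19
  F: 1
  O: 2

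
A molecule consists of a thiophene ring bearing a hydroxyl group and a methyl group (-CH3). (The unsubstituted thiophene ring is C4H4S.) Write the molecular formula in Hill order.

Atom tally by fragment:
  thiophene ring core → C:4 H:4 S:1
  (− 2 ring H displaced by substituents)
  + OH → O:1 H:1
  + CH3 → C:1 H:3
Element totals:
  C: 5
  H: 6
  O: 1
  S: 1

C5H6OS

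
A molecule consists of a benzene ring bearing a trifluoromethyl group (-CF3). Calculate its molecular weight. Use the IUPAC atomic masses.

146.11 g/mol

Atom tally by fragment:
  benzene ring core → C:6 H:6
  (− 1 ring H displaced by substituents)
  + CF3 → C:1 F:3
Element totals:
  C: 7
  H: 5
  F: 3
Molecular formula: C7H5F3.
  M = 7(12.011) + 5(1.008) + 3(18.998)
    = 84.077 + 5.040 + 56.994 = 146.111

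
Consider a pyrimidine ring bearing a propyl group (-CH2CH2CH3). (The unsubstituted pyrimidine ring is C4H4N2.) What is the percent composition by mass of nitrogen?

Atom tally by fragment:
  pyrimidine ring core → C:4 H:4 N:2
  (− 1 ring H displaced by substituents)
  + CH2CH2CH3 → C:3 H:7
Element totals:
  C: 7
  H: 10
  N: 2
Molecular formula: C7H10N2.
Molar mass = 122.171 g/mol.
Mass from N: 2 × 14.007 = 28.014 g/mol.
%N = 28.014 / 122.171 × 100 = 22.93%.

22.93%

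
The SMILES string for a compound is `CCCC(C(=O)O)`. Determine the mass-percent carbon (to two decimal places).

58.80%

Atom tally by fragment:
  CH3 → C:1 H:3
  CH2 → C:1 H:2
  CH2 → C:1 H:2
  CH2COOH → C:2 H:3 O:2
Element totals:
  C: 5
  H: 10
  O: 2
Molecular formula: C5H10O2.
Molar mass = 102.133 g/mol.
Mass from C: 5 × 12.011 = 60.055 g/mol.
%C = 60.055 / 102.133 × 100 = 58.80%.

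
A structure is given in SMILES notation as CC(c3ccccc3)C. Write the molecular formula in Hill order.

Atom tally by fragment:
  CH3 → C:1 H:3
  CH(C6H5) → C:7 H:6
  CH3 → C:1 H:3
Element totals:
  C: 9
  H: 12

C9H12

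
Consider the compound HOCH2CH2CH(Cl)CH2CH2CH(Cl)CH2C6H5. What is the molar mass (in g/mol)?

261.19 g/mol

Element totals:
  C: 13
  H: 18
  Cl: 2
  O: 1
Molecular formula: C13H18Cl2O.
  M = 13(12.011) + 18(1.008) + 2(35.45) + 15.999
    = 156.143 + 18.144 + 70.900 + 15.999 = 261.186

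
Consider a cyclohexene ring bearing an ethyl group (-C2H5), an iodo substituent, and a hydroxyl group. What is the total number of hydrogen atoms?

13

Atom tally by fragment:
  cyclohexene ring core → C:6 H:10
  (− 3 ring H displaced by substituents)
  + C2H5 → C:2 H:5
  + I → I:1
  + OH → O:1 H:1
Element totals:
  C: 8
  H: 13
  I: 1
  O: 1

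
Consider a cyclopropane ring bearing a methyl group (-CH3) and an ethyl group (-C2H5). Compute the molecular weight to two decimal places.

84.16 g/mol

Atom tally by fragment:
  cyclopropane ring core → C:3 H:6
  (− 2 ring H displaced by substituents)
  + CH3 → C:1 H:3
  + C2H5 → C:2 H:5
Element totals:
  C: 6
  H: 12
Molecular formula: C6H12.
  M = 6(12.011) + 12(1.008)
    = 72.066 + 12.096 = 84.162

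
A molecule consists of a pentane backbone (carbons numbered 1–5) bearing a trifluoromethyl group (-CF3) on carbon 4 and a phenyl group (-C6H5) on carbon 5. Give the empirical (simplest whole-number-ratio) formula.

C4H5F

Atom tally by fragment:
  CH3 → C:1 H:3
  CH2 → C:1 H:2
  CH2 → C:1 H:2
  CH(CF3) → C:2 H:1 F:3
  CH2C6H5 → C:7 H:7
Element totals:
  C: 12
  H: 15
  F: 3
Molecular formula: C12H15F3.
gcd of subscripts = 3; dividing each by 3:
  C: 12/3 = 4
  F: 3/3 = 1
  H: 15/3 = 5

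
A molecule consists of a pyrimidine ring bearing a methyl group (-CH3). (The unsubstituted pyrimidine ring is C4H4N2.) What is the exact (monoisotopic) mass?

Atom tally by fragment:
  pyrimidine ring core → C:4 H:4 N:2
  (− 1 ring H displaced by substituents)
  + CH3 → C:1 H:3
Element totals:
  C: 5
  H: 6
  N: 2
Molecular formula: C5H6N2.
  M = 5(12.0) + 6(1.007825) + 2(14.003074)
    = 60.000000 + 6.046950 + 28.006148 = 94.053098

94.0531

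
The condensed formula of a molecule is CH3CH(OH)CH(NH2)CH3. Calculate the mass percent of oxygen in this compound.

17.95%

Element totals:
  C: 4
  H: 11
  N: 1
  O: 1
Molecular formula: C4H11NO.
Molar mass = 89.138 g/mol.
Mass from O: 1 × 15.999 = 15.999 g/mol.
%O = 15.999 / 89.138 × 100 = 17.95%.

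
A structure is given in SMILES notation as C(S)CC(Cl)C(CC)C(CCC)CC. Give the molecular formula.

C12H25ClS

Atom tally by fragment:
  HSCH2 → C:1 H:3 S:1
  CH2 → C:1 H:2
  CH(Cl) → C:1 H:1 Cl:1
  CH(C2H5) → C:3 H:6
  CH(CH2CH2CH3) → C:4 H:8
  CH2 → C:1 H:2
  CH3 → C:1 H:3
Element totals:
  C: 12
  H: 25
  Cl: 1
  S: 1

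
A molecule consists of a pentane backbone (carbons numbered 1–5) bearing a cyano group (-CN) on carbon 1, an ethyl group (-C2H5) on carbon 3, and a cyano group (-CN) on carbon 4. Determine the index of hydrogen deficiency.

4

Atom tally by fragment:
  NCCH2 → C:2 H:2 N:1
  CH2 → C:1 H:2
  CH(C2H5) → C:3 H:6
  CH(CN) → C:2 H:1 N:1
  CH3 → C:1 H:3
Element totals:
  C: 9
  H: 14
  N: 2
Molecular formula: C9H14N2.
DoU = (2C + 2 + N − H − X) / 2 = (2·9 + 2 + 2 − 14 − 0) / 2 = 4.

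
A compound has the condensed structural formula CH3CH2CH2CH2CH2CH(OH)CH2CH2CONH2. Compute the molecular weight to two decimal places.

Element totals:
  C: 9
  H: 19
  N: 1
  O: 2
Molecular formula: C9H19NO2.
  M = 9(12.011) + 19(1.008) + 14.007 + 2(15.999)
    = 108.099 + 19.152 + 14.007 + 31.998 = 173.256

173.26 g/mol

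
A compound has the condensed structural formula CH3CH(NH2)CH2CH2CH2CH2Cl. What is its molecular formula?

C6H14ClN

Element totals:
  C: 6
  H: 14
  Cl: 1
  N: 1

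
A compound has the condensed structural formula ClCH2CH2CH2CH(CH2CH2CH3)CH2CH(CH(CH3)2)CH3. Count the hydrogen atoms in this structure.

27

Atom tally by fragment:
  ClCH2 → C:1 H:2 Cl:1
  CH2 → C:1 H:2
  CH2 → C:1 H:2
  CH(CH2CH2CH3) → C:4 H:8
  CH2 → C:1 H:2
  CH(CH(CH3)2) → C:4 H:8
  CH3 → C:1 H:3
Element totals:
  C: 13
  H: 27
  Cl: 1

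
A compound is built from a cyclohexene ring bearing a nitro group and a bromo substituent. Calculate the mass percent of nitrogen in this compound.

Atom tally by fragment:
  cyclohexene ring core → C:6 H:10
  (− 2 ring H displaced by substituents)
  + NO2 → N:1 O:2
  + Br → Br:1
Element totals:
  C: 6
  H: 8
  Br: 1
  N: 1
  O: 2
Molecular formula: C6H8BrNO2.
Molar mass = 206.039 g/mol.
Mass from N: 1 × 14.007 = 14.007 g/mol.
%N = 14.007 / 206.039 × 100 = 6.80%.

6.80%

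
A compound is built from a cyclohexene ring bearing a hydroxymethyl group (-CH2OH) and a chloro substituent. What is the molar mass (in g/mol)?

Atom tally by fragment:
  cyclohexene ring core → C:6 H:10
  (− 2 ring H displaced by substituents)
  + CH2OH → C:1 H:3 O:1
  + Cl → Cl:1
Element totals:
  C: 7
  H: 11
  Cl: 1
  O: 1
Molecular formula: C7H11ClO.
  M = 7(12.011) + 11(1.008) + 35.45 + 15.999
    = 84.077 + 11.088 + 35.450 + 15.999 = 146.614

146.61 g/mol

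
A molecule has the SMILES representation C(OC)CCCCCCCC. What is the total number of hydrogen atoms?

22

Atom tally by fragment:
  CH3OCH2 → C:2 H:5 O:1
  CH2 → C:1 H:2
  CH2 → C:1 H:2
  CH2 → C:1 H:2
  CH2 → C:1 H:2
  CH2 → C:1 H:2
  CH2 → C:1 H:2
  CH2 → C:1 H:2
  CH3 → C:1 H:3
Element totals:
  C: 10
  H: 22
  O: 1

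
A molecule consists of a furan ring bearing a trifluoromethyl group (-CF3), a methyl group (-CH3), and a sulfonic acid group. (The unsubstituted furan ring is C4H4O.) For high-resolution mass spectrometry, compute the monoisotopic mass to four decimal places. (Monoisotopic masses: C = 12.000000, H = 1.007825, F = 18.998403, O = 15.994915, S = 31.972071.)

Atom tally by fragment:
  furan ring core → C:4 H:4 O:1
  (− 3 ring H displaced by substituents)
  + CF3 → C:1 F:3
  + CH3 → C:1 H:3
  + SO3H → S:1 O:3 H:1
Element totals:
  C: 6
  H: 5
  F: 3
  O: 4
  S: 1
Molecular formula: C6H5F3O4S.
  M = 6(12.0) + 5(1.007825) + 3(18.998403) + 4(15.994915) + 31.972071
    = 72.000000 + 5.039125 + 56.995209 + 63.979660 + 31.972071 = 229.986065

229.9861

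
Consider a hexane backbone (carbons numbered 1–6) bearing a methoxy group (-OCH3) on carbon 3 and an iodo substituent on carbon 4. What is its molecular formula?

Atom tally by fragment:
  CH3 → C:1 H:3
  CH2 → C:1 H:2
  CH(OCH3) → C:2 H:4 O:1
  CH(I) → C:1 H:1 I:1
  CH2 → C:1 H:2
  CH3 → C:1 H:3
Element totals:
  C: 7
  H: 15
  I: 1
  O: 1

C7H15IO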